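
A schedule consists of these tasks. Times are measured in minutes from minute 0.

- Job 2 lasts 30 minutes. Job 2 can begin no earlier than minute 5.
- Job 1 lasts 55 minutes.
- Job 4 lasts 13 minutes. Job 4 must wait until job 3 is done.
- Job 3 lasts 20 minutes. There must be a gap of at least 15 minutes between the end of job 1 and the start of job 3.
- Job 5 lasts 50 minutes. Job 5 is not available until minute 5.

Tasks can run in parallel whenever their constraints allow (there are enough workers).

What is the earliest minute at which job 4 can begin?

90

Job 1 has no prerequisites, so it starts at minute 0 and finishes at minute 55.
After job 1 (finishes minute 55, plus 15-minute gap → minute 70), job 3 can start at minute 70 and finishes at minute 90.
Job 4 waits on job 3 (finishes minute 90), so the earliest it can start is minute 90.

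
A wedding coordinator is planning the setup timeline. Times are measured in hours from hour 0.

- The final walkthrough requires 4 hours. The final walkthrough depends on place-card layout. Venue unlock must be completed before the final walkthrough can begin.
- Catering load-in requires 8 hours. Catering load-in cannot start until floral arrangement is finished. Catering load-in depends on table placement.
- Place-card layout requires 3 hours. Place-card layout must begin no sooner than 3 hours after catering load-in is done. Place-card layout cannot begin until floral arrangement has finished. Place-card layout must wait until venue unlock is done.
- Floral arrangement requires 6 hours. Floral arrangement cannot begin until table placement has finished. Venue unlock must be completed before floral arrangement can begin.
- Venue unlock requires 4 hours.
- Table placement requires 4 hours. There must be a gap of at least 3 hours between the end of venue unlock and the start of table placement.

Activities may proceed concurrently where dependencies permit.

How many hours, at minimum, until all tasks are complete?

Venue unlock has no prerequisites, so it starts at hour 0 and finishes at hour 4.
After venue unlock (finishes hour 4, plus 3-hour gap → hour 7), table placement can start at hour 7 and finishes at hour 11.
Floral arrangement cannot start until table placement (finishes hour 11); venue unlock (finishes hour 4). The controlling bound is hour 11, so floral arrangement finishes at 11 + 6 = hour 17.
Catering load-in has to wait for floral arrangement (finishes hour 17); table placement (finishes hour 11). The latest of these is hour 17, so catering load-in runs hour 17 to 17 + 8 = hour 25.
For place-card layout: catering load-in (finishes hour 25, plus 3-hour gap → hour 28); floral arrangement (finishes hour 17); venue unlock (finishes hour 4). Taking the maximum gives a start of hour 28, and it finishes at 28 + 3 = hour 31.
The final walkthrough needs all of place-card layout (finishes hour 31); venue unlock (finishes hour 4). That puts its earliest start at hour 31; it finishes at 31 + 4 = hour 35.
All tasks are finished once the last one completes. Finish times: Venue unlock at 4, Table placement at 11, Floral arrangement at 17, Catering load-in at 25, Place-card layout at 31, The final walkthrough at 35. The latest is hour 35.

35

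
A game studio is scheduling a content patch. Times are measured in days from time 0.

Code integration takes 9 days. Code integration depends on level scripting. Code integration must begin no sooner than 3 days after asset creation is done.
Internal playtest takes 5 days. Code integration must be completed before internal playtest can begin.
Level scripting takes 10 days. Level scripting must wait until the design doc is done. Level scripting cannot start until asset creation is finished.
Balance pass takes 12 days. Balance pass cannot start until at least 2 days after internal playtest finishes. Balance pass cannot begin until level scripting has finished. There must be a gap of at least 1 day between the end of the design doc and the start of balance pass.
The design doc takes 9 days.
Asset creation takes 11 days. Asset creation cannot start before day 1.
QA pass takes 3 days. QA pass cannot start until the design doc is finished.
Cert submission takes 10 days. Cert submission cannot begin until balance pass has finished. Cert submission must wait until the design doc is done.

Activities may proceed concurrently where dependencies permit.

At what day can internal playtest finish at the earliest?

36

Asset creation waits on its own release at day 1, so it starts at day 1 and finishes at 1 + 11 = day 12.
The design doc can start immediately at day 0; it finishes at day 9.
Level scripting needs all of the design doc (finishes day 9); asset creation (finishes day 12). That puts its earliest start at day 12; it finishes at 12 + 10 = day 22.
Code integration needs all of level scripting (finishes day 22); asset creation (finishes day 12, plus 3-day gap → day 15). That puts its earliest start at day 22; it finishes at 22 + 9 = day 31.
Internal playtest waits on code integration (finishes day 31), so it starts at day 31 and finishes at 31 + 5 = day 36.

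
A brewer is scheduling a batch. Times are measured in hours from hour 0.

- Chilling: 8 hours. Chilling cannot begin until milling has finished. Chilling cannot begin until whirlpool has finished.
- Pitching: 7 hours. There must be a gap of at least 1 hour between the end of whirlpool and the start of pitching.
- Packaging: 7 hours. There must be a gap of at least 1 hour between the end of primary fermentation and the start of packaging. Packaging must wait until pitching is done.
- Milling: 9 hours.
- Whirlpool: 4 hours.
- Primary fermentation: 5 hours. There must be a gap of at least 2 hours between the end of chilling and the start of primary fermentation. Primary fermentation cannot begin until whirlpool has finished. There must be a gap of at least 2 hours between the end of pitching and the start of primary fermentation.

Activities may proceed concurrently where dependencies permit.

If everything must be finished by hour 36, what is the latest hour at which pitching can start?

14

Nothing follows packaging; the deadline of hour 36 is its only limit. It must start by 36 − 7 = hour 29.
Since packaging (must start by hour 29, minus 1-hour gap → hour 28) depends on it, primary fermentation must finish by hour 28. Backing off its 5-hour duration gives a latest start of hour 23.
Pitching feeds primary fermentation (must start by hour 23, minus 2-hour gap → hour 21); packaging (must start by hour 29). Taking the minimum, pitching must finish by hour 21 and start by 21 − 7 = hour 14.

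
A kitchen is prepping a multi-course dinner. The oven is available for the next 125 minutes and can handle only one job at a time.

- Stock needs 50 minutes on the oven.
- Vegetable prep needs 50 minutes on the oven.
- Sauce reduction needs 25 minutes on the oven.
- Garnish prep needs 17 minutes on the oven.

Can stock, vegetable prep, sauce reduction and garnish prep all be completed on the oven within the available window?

No

Running back to back, the jobs need 50 + 50 + 25 + 17 = 142 minutes on the oven.
Since 142 > 125, they cannot all fit.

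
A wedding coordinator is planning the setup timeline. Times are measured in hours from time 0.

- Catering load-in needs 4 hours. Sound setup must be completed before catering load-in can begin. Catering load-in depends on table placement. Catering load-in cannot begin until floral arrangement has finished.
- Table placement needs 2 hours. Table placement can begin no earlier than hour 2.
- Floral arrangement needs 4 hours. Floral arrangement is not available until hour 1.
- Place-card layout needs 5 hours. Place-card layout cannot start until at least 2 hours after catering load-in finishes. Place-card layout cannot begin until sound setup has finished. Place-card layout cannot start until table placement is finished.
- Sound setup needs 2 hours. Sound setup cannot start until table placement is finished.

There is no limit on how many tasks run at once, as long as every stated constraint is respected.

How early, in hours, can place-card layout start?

12

After its own release at hour 1, floral arrangement can start at hour 1 and finishes at hour 5.
Table placement waits on its own release at hour 2, so it starts at hour 2 and finishes at 2 + 2 = hour 4.
Sound setup cannot begin until table placement (finishes hour 4). It runs from hour 4 to 4 + 2 = hour 6.
For catering load-in: sound setup (finishes hour 6); table placement (finishes hour 4); floral arrangement (finishes hour 5). Taking the maximum gives a start of hour 6, and it finishes at 6 + 4 = hour 10.
Place-card layout waits on catering load-in (finishes hour 10, plus 2-hour gap → hour 12); sound setup (finishes hour 6); table placement (finishes hour 4). The latest of these is hour 12, which is the earliest place-card layout can start.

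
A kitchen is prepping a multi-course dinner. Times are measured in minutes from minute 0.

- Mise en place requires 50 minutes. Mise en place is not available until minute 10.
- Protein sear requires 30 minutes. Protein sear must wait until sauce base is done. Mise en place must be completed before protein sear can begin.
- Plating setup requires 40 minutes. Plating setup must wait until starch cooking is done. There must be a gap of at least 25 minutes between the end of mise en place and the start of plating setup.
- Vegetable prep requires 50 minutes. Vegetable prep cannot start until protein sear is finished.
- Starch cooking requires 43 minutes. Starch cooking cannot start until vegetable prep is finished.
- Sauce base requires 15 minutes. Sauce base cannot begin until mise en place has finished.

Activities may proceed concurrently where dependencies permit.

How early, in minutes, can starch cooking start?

Mise en place waits on its own release at minute 10, so it starts at minute 10 and finishes at 10 + 50 = minute 60.
After mise en place (finishes minute 60), sauce base can start at minute 60 and finishes at minute 75.
Protein sear has to wait for sauce base (finishes minute 75); mise en place (finishes minute 60). The latest of these is minute 75, so protein sear runs minute 75 to 75 + 30 = minute 105.
Vegetable prep waits on protein sear (finishes minute 105), so it starts at minute 105 and finishes at 105 + 50 = minute 155.
Starch cooking waits on vegetable prep (finishes minute 155), so the earliest it can start is minute 155.

155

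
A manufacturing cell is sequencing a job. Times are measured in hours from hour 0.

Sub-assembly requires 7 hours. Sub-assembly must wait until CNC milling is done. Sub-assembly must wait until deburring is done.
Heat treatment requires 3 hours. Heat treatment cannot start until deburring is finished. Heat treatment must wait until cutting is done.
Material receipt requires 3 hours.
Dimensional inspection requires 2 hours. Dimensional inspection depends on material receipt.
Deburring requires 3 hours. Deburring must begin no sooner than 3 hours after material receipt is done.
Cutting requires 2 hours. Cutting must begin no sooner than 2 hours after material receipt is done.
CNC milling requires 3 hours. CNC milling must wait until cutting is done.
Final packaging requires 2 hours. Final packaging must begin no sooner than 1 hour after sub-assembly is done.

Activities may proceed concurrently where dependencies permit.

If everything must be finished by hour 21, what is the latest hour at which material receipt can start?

To finish by hour 21, final packaging (duration 2) must start no later than hour 19.
Since final packaging (must start by hour 19, minus 1-hour gap → hour 18) depends on it, sub-assembly must finish by hour 18. Backing off its 7-hour duration gives a latest start of hour 11.
CNC milling has to be done before sub-assembly (must start by hour 11). That means finishing by hour 11, i.e. starting by 11 − 3 = hour 8.
Heat treatment has no dependents, so it just needs to finish by hour 21. Starting by 21 − 3 = hour 18 achieves that.
Cutting has several dependents: CNC milling (must start by hour 8); heat treatment (must start by hour 18). The earliest of those limits is hour 8, so cutting must start by 8 − 2 = hour 6.
Deburring has several dependents: heat treatment (must start by hour 18); sub-assembly (must start by hour 11). The earliest of those limits is hour 11, so deburring must start by 11 − 3 = hour 8.
Dimensional inspection has no dependents, so it just needs to finish by hour 21. Starting by 21 − 2 = hour 19 achieves that.
Material receipt feeds cutting (must start by hour 6, minus 2-hour gap → hour 4); deburring (must start by hour 8, minus 3-hour gap → hour 5); dimensional inspection (must start by hour 19). Taking the minimum, material receipt must finish by hour 4 and start by 4 − 3 = hour 1.

1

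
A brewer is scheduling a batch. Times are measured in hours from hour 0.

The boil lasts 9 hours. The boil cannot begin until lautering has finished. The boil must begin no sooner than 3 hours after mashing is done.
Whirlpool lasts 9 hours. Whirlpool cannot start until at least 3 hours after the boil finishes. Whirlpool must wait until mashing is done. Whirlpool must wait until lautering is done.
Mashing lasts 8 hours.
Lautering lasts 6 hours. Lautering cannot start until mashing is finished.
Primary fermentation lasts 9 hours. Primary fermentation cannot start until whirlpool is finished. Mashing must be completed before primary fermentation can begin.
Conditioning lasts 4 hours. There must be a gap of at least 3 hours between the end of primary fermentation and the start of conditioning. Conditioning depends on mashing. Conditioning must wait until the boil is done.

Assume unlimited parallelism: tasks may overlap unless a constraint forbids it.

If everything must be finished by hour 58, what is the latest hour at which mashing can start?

7

Nothing follows conditioning; the deadline of hour 58 is its only limit. It must start by 58 − 4 = hour 54.
Since conditioning (must start by hour 54, minus 3-hour gap → hour 51) depends on it, primary fermentation must finish by hour 51. Backing off its 9-hour duration gives a latest start of hour 42.
Whirlpool must finish before primary fermentation (must start by hour 42). With a 9-hour duration, whirlpool must start by 42 − 9 = hour 33.
The boil has several dependents: whirlpool (must start by hour 33, minus 3-hour gap → hour 30); conditioning (must start by hour 54). The earliest of those limits is hour 30, so the boil must start by 30 − 9 = hour 21.
Lautering has several dependents: the boil (must start by hour 21); whirlpool (must start by hour 33). The earliest of those limits is hour 21, so lautering must start by 21 − 6 = hour 15.
Mashing feeds lautering (must start by hour 15); the boil (must start by hour 21, minus 3-hour gap → hour 18); whirlpool (must start by hour 33); primary fermentation (must start by hour 42); conditioning (must start by hour 54). Taking the minimum, mashing must finish by hour 15 and start by 15 − 8 = hour 7.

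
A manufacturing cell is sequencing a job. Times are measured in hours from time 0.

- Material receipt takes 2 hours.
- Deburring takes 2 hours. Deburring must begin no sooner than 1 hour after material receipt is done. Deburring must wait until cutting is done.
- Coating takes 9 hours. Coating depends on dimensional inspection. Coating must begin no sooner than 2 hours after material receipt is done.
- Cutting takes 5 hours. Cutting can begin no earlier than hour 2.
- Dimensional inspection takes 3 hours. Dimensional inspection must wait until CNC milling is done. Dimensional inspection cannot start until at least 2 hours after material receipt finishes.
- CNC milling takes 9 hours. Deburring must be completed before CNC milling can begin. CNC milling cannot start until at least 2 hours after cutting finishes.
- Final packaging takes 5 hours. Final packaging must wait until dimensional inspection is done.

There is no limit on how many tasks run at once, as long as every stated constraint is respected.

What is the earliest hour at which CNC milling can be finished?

Cutting waits on its own release at hour 2, so it starts at hour 2 and finishes at 2 + 5 = hour 7.
Material receipt can start immediately at hour 0; it finishes at hour 2.
Deburring cannot start until material receipt (finishes hour 2, plus 1-hour gap → hour 3); cutting (finishes hour 7). The controlling bound is hour 7, so deburring finishes at 7 + 2 = hour 9.
CNC milling cannot start until deburring (finishes hour 9); cutting (finishes hour 7, plus 2-hour gap → hour 9). The controlling bound is hour 9, so CNC milling finishes at 9 + 9 = hour 18.

18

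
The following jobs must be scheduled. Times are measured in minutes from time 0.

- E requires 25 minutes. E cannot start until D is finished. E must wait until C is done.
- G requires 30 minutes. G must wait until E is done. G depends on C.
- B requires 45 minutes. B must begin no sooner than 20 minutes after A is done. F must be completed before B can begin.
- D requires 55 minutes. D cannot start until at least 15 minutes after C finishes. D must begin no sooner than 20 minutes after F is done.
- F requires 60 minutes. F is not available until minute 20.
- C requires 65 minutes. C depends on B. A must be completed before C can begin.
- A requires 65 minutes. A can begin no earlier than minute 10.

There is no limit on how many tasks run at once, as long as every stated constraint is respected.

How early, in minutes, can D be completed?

275

F cannot begin until its own release at minute 20. It runs from minute 20 to 20 + 60 = minute 80.
A waits on its own release at minute 10, so it starts at minute 10 and finishes at 10 + 65 = minute 75.
B needs all of A (finishes minute 75, plus 20-minute gap → minute 95); F (finishes minute 80). That puts its earliest start at minute 95; it finishes at 95 + 45 = minute 140.
C cannot start until B (finishes minute 140); A (finishes minute 75). The controlling bound is minute 140, so C finishes at 140 + 65 = minute 205.
For D: C (finishes minute 205, plus 15-minute gap → minute 220); F (finishes minute 80, plus 20-minute gap → minute 100). Taking the maximum gives a start of minute 220, and it finishes at 220 + 55 = minute 275.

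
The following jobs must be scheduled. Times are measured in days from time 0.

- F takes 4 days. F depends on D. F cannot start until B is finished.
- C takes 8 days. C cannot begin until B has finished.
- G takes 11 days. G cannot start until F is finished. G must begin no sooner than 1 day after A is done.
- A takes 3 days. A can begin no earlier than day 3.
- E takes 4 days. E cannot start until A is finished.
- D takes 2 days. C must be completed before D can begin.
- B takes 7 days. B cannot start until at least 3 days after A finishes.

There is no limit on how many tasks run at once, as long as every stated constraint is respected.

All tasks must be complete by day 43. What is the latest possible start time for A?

G has no dependents, so it just needs to finish by day 43. Starting by 43 − 11 = day 32 achieves that.
F must finish before G (must start by day 32). With a 4-day duration, F must start by 32 − 4 = day 28.
Since F (must start by day 28) depends on it, D must finish by day 28. Backing off its 2-day duration gives a latest start of day 26.
Since D (must start by day 26) depends on it, C must finish by day 26. Backing off its 8-day duration gives a latest start of day 18.
B feeds C (must start by day 18); F (must start by day 28). Taking the minimum, B must finish by day 18 and start by 18 − 7 = day 11.
E has no dependents, so it just needs to finish by day 43. Starting by 43 − 4 = day 39 achieves that.
A must finish in time for B (must start by day 11, minus 3-day gap → day 8); E (must start by day 39); G (must start by day 32, minus 1-day gap → day 31). The tightest is day 8, so A must start by 8 − 3 = day 5.

5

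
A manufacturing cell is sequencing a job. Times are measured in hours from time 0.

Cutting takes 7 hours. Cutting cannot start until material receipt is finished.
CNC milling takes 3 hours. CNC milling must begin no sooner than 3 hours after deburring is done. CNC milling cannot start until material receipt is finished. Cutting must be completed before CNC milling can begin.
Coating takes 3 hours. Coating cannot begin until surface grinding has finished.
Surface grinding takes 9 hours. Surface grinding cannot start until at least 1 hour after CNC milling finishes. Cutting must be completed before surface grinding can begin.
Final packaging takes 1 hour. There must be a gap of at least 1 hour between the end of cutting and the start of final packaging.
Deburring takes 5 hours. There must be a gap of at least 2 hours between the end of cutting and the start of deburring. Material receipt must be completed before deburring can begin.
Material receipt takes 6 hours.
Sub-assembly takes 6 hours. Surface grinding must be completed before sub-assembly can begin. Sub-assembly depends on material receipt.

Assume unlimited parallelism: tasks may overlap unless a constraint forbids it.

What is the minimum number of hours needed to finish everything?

Nothing blocks material receipt, so it runs from hour 0 to hour 6.
After material receipt (finishes hour 6), cutting can start at hour 6 and finishes at hour 13.
Final packaging cannot begin until cutting (finishes hour 13, plus 1-hour gap → hour 14). It runs from hour 14 to 14 + 1 = hour 15.
For deburring: cutting (finishes hour 13, plus 2-hour gap → hour 15); material receipt (finishes hour 6). Taking the maximum gives a start of hour 15, and it finishes at 15 + 5 = hour 20.
CNC milling needs all of deburring (finishes hour 20, plus 3-hour gap → hour 23); material receipt (finishes hour 6); cutting (finishes hour 13). That puts its earliest start at hour 23; it finishes at 23 + 3 = hour 26.
For surface grinding: CNC milling (finishes hour 26, plus 1-hour gap → hour 27); cutting (finishes hour 13). Taking the maximum gives a start of hour 27, and it finishes at 27 + 9 = hour 36.
Sub-assembly cannot start until surface grinding (finishes hour 36); material receipt (finishes hour 6). The controlling bound is hour 36, so sub-assembly finishes at 36 + 6 = hour 42.
Coating cannot begin until surface grinding (finishes hour 36). It runs from hour 36 to 36 + 3 = hour 39.
All tasks are finished once the last one completes. Finish times: Material receipt at 6, Cutting at 13, Deburring at 20, CNC milling at 26, Surface grinding at 36, Coating at 39, Sub-assembly at 42, Final packaging at 15. The latest is hour 42.

42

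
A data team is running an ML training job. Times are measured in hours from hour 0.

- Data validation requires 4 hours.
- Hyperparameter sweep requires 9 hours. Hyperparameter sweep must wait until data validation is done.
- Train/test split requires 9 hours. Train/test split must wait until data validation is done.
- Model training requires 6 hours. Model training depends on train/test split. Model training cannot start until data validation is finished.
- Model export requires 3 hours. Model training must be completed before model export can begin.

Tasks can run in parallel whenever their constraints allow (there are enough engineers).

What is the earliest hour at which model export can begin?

Nothing blocks data validation, so it runs from hour 0 to hour 4.
Train/test split waits on data validation (finishes hour 4), so it starts at hour 4 and finishes at 4 + 9 = hour 13.
Model training needs all of train/test split (finishes hour 13); data validation (finishes hour 4). That puts its earliest start at hour 13; it finishes at 13 + 6 = hour 19.
Model export waits on model training (finishes hour 19), so the earliest it can start is hour 19.

19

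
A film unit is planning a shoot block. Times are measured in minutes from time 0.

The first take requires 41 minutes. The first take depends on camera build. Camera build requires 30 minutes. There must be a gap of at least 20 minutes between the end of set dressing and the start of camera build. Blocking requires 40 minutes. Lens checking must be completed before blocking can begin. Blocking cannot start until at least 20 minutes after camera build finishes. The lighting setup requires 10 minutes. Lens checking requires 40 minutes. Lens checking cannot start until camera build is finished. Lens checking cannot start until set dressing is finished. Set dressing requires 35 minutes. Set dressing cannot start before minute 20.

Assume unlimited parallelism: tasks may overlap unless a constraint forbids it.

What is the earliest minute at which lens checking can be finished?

145

After its own release at minute 20, set dressing can start at minute 20 and finishes at minute 55.
Camera build waits on set dressing (finishes minute 55, plus 20-minute gap → minute 75), so it starts at minute 75 and finishes at 75 + 30 = minute 105.
For lens checking: camera build (finishes minute 105); set dressing (finishes minute 55). Taking the maximum gives a start of minute 105, and it finishes at 105 + 40 = minute 145.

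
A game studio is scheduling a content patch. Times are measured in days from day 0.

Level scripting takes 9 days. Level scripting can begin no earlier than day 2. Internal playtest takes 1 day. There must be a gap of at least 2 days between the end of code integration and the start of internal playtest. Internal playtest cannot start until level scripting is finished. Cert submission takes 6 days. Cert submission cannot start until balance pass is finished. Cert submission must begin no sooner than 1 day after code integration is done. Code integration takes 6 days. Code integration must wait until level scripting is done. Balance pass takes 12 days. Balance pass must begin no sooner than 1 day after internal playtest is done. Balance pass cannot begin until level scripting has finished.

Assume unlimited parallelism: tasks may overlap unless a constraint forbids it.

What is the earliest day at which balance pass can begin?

Level scripting cannot begin until its own release at day 2. It runs from day 2 to 2 + 9 = day 11.
Code integration cannot begin until level scripting (finishes day 11). It runs from day 11 to 11 + 6 = day 17.
Internal playtest cannot start until code integration (finishes day 17, plus 2-day gap → day 19); level scripting (finishes day 11). The controlling bound is day 19, so internal playtest finishes at 19 + 1 = day 20.
Balance pass waits on internal playtest (finishes day 20, plus 1-day gap → day 21); level scripting (finishes day 11). The latest of these is day 21, which is the earliest balance pass can start.

21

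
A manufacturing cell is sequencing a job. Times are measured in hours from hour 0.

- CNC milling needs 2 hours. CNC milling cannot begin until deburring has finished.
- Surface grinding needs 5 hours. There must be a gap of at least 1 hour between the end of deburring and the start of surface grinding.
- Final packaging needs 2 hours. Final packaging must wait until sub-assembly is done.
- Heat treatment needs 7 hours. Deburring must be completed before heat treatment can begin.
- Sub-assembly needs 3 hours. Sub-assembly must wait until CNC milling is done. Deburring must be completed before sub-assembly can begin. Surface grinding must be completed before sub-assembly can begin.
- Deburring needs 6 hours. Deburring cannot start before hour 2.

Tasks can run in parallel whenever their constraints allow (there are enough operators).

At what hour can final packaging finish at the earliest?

19

After its own release at hour 2, deburring can start at hour 2 and finishes at hour 8.
After deburring (finishes hour 8, plus 1-hour gap → hour 9), surface grinding can start at hour 9 and finishes at hour 14.
CNC milling cannot begin until deburring (finishes hour 8). It runs from hour 8 to 8 + 2 = hour 10.
Sub-assembly cannot start until CNC milling (finishes hour 10); deburring (finishes hour 8); surface grinding (finishes hour 14). The controlling bound is hour 14, so sub-assembly finishes at 14 + 3 = hour 17.
After sub-assembly (finishes hour 17), final packaging can start at hour 17 and finishes at hour 19.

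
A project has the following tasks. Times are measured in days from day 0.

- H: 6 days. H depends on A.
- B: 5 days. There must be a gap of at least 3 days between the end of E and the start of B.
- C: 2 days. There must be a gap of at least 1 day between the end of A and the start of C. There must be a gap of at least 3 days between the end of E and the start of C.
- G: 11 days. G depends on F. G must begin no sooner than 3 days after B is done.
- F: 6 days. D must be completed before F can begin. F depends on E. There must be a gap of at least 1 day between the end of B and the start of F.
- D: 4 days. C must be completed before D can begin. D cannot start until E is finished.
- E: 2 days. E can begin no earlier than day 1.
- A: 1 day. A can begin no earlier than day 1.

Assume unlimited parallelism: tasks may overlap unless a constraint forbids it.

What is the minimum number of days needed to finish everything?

29

E waits on its own release at day 1, so it starts at day 1 and finishes at 1 + 2 = day 3.
B cannot begin until E (finishes day 3, plus 3-day gap → day 6). It runs from day 6 to 6 + 5 = day 11.
After its own release at day 1, A can start at day 1 and finishes at day 2.
After A (finishes day 2), H can start at day 2 and finishes at day 8.
C needs all of A (finishes day 2, plus 1-day gap → day 3); E (finishes day 3, plus 3-day gap → day 6). That puts its earliest start at day 6; it finishes at 6 + 2 = day 8.
D cannot start until C (finishes day 8); E (finishes day 3). The controlling bound is day 8, so D finishes at 8 + 4 = day 12.
F cannot start until D (finishes day 12); E (finishes day 3); B (finishes day 11, plus 1-day gap → day 12). The controlling bound is day 12, so F finishes at 12 + 6 = day 18.
G has to wait for F (finishes day 18); B (finishes day 11, plus 3-day gap → day 14). The latest of these is day 18, so G runs day 18 to 18 + 11 = day 29.
All tasks are finished once the last one completes. Finish times: A at 2, B at 11, C at 8, D at 12, E at 3, F at 18, G at 29, H at 8. The latest is day 29.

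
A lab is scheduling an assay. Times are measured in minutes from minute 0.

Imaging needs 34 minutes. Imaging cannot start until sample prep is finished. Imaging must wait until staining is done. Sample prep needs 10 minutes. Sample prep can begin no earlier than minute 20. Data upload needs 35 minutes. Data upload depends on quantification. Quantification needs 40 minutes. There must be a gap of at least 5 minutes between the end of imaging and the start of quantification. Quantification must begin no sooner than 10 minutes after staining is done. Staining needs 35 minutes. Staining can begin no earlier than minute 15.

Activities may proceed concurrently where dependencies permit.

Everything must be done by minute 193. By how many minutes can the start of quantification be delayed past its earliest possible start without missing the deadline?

Staining cannot begin until its own release at minute 15. It runs from minute 15 to 15 + 35 = minute 50.
Sample prep waits on its own release at minute 20, so it starts at minute 20 and finishes at 20 + 10 = minute 30.
Imaging cannot start until sample prep (finishes minute 30); staining (finishes minute 50). The controlling bound is minute 50, so imaging finishes at 50 + 34 = minute 84.
Quantification needs all of imaging (finishes minute 84, plus 5-minute gap → minute 89); staining (finishes minute 50, plus 10-minute gap → minute 60). That puts its earliest start at minute 89; it finishes at 89 + 40 = minute 129.

Working backward from the deadline:
Data upload must finish by minute 193; it takes 35 minutes, so it must start by 193 − 35 = minute 158.
Quantification feeds into data upload (must start by minute 158); so quantification must finish by minute 158 and therefore start by minute 118.
So quantification can start as early as minute 89 and as late as minute 118, giving 118 − 89 = 29 minutes of slack.

29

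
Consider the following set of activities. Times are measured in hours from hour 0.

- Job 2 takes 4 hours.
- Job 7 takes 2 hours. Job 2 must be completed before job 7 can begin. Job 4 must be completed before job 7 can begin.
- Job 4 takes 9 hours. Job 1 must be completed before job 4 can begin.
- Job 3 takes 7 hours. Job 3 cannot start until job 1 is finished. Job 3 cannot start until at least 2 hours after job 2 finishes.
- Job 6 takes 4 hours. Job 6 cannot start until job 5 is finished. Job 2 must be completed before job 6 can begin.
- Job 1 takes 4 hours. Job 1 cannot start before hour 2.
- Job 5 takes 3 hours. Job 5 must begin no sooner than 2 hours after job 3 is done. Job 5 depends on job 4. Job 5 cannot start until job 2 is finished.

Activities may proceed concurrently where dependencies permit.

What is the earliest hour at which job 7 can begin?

Job 2 has no prerequisites, so it starts at hour 0 and finishes at hour 4.
Job 1 waits on its own release at hour 2, so it starts at hour 2 and finishes at 2 + 4 = hour 6.
After job 1 (finishes hour 6), job 4 can start at hour 6 and finishes at hour 15.
Job 7 waits on job 2 (finishes hour 4); job 4 (finishes hour 15). The latest of these is hour 15, which is the earliest job 7 can start.

15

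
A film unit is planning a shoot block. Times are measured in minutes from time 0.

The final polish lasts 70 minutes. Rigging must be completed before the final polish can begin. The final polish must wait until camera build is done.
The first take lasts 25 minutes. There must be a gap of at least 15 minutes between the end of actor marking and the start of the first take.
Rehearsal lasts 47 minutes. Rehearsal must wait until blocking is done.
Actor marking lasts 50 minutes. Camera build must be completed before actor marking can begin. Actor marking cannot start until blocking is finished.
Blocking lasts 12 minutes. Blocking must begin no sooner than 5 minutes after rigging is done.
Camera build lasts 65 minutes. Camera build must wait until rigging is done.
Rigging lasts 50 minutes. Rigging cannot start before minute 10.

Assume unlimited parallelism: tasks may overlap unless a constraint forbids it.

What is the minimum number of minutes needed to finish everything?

215

After its own release at minute 10, rigging can start at minute 10 and finishes at minute 60.
Blocking cannot begin until rigging (finishes minute 60, plus 5-minute gap → minute 65). It runs from minute 65 to 65 + 12 = minute 77.
Rehearsal waits on blocking (finishes minute 77), so it starts at minute 77 and finishes at 77 + 47 = minute 124.
After rigging (finishes minute 60), camera build can start at minute 60 and finishes at minute 125.
The final polish cannot start until rigging (finishes minute 60); camera build (finishes minute 125). The controlling bound is minute 125, so the final polish finishes at 125 + 70 = minute 195.
Actor marking cannot start until camera build (finishes minute 125); blocking (finishes minute 77). The controlling bound is minute 125, so actor marking finishes at 125 + 50 = minute 175.
After actor marking (finishes minute 175, plus 15-minute gap → minute 190), the first take can start at minute 190 and finishes at minute 215.
All tasks are finished once the last one completes. Finish times: Rigging at 60, Camera build at 125, Blocking at 77, Actor marking at 175, Rehearsal at 124, The final polish at 195, The first take at 215. The latest is minute 215.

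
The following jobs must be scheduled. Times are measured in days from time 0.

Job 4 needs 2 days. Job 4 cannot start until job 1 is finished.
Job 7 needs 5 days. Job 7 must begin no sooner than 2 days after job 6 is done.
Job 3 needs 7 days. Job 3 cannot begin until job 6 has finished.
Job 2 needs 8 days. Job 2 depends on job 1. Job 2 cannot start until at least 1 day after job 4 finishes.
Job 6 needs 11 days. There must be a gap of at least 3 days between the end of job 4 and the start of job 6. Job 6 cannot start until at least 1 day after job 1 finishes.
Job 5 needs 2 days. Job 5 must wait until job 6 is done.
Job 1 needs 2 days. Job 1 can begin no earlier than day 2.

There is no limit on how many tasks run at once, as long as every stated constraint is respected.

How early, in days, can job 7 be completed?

After its own release at day 2, job 1 can start at day 2 and finishes at day 4.
After job 1 (finishes day 4), job 4 can start at day 4 and finishes at day 6.
Job 6 needs all of job 4 (finishes day 6, plus 3-day gap → day 9); job 1 (finishes day 4, plus 1-day gap → day 5). That puts its earliest start at day 9; it finishes at 9 + 11 = day 20.
Job 7 waits on job 6 (finishes day 20, plus 2-day gap → day 22), so it starts at day 22 and finishes at 22 + 5 = day 27.

27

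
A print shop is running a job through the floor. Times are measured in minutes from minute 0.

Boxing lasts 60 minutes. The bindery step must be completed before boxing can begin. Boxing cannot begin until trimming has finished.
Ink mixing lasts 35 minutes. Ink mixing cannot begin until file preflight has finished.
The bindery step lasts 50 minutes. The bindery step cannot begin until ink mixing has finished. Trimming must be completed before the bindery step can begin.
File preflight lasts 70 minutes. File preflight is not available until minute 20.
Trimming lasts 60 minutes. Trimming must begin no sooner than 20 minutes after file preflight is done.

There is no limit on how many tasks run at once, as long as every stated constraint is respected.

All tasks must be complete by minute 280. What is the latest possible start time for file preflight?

20

Nothing follows boxing; the deadline of minute 280 is its only limit. It must start by 280 − 60 = minute 220.
Since boxing (must start by minute 220) depends on it, the bindery step must finish by minute 220. Backing off its 50-minute duration gives a latest start of minute 170.
Since the bindery step (must start by minute 170) depends on it, ink mixing must finish by minute 170. Backing off its 35-minute duration gives a latest start of minute 135.
Trimming must finish in time for the bindery step (must start by minute 170); boxing (must start by minute 220). The tightest is minute 170, so trimming must start by 170 − 60 = minute 110.
File preflight feeds ink mixing (must start by minute 135); trimming (must start by minute 110, minus 20-minute gap → minute 90). Taking the minimum, file preflight must finish by minute 90 and start by 90 − 70 = minute 20.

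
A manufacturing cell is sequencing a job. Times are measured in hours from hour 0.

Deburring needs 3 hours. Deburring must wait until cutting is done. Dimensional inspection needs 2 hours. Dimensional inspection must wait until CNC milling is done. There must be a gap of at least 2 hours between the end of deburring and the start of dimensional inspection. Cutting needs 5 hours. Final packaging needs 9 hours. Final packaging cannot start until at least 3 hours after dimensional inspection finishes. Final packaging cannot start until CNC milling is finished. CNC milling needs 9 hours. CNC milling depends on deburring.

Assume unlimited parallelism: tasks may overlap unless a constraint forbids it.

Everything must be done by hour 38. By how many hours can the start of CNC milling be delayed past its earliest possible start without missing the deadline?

Nothing blocks cutting, so it runs from hour 0 to hour 5.
After cutting (finishes hour 5), deburring can start at hour 5 and finishes at hour 8.
CNC milling waits on deburring (finishes hour 8), so it starts at hour 8 and finishes at 8 + 9 = hour 17.

Working backward from the deadline:
Final packaging has no dependents, so it just needs to finish by hour 38. Starting by 38 − 9 = hour 29 achieves that.
Dimensional inspection has to be done before final packaging (must start by hour 29, minus 3-hour gap → hour 26). That means finishing by hour 26, i.e. starting by 26 − 2 = hour 24.
CNC milling feeds dimensional inspection (must start by hour 24); final packaging (must start by hour 29). Taking the minimum, CNC milling must finish by hour 24 and start by 24 − 9 = hour 15.
So CNC milling can start as early as hour 8 and as late as hour 15, giving 15 − 8 = 7 hours of slack.

7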